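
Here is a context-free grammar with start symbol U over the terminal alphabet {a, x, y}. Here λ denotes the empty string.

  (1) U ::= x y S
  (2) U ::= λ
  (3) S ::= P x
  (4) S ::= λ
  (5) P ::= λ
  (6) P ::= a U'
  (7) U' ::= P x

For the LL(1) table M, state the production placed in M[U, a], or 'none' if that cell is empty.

none

FIRST(U) = {λ, x}
FIRST(P) = {λ, a}
FIRST(S) = {λ, a, x}  (via P x)
FIRST(U') = {a, x}  (via P x)
FOLLOW(U) includes $ since U is the start symbol.
FOLLOW(U): U appears on no right-hand side. Thus FOLLOW(U) = {$}.
For U ::= x y S: FIRST(x y S) = {x}, so it goes in M[U, t] for t ∈ {x}.
For U ::= λ: FIRST(λ) = {λ}, so it goes in M[U, t] for t ∈ {}; since λ ∈ FIRST, also for every t ∈ FOLLOW(U) = {$}.
None of these place a production in M[U, a].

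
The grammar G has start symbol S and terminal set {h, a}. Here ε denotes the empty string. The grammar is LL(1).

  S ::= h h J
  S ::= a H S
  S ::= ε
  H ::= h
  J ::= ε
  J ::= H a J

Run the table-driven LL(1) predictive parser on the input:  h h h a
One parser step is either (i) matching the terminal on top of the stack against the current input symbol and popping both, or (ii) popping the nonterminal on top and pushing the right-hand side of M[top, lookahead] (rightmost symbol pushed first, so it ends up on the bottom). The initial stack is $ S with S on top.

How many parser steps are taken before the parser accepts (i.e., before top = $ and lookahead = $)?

     Stack    Input      Action
  1  $ S      h h h a $  expand S ::= h h J
  2  $ J h h  h h h a $  match h
  3  $ J h    h h a $    match h
  4  $ J      h a $      expand J ::= H a J
  5  $ J a H  h a $      expand H ::= h
  6  $ J a h  h a $      match h
  7  $ J a    a $        match a
  8  $ J      $          expand J ::= ε
Accept reached after 8 steps.

8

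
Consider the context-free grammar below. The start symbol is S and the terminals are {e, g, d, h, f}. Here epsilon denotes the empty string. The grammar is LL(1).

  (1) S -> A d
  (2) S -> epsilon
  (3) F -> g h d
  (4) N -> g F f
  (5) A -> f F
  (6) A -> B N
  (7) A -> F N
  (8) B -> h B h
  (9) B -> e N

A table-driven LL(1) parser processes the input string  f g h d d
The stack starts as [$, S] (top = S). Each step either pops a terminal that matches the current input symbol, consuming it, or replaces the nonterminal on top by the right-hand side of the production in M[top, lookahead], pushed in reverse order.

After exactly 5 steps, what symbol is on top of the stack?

h

step 1: stack=$ S  input=f g h d d $  — expand S -> A d
step 2: stack=$ d A  input=f g h d d $  — expand A -> f F
step 3: stack=$ d F f  input=f g h d d $  — match f
step 4: stack=$ d F  input=g h d d $  — expand F -> g h d
step 5: stack=$ d d h g  input=g h d d $  — match g
Stack after step 5: $ d d h (top = h).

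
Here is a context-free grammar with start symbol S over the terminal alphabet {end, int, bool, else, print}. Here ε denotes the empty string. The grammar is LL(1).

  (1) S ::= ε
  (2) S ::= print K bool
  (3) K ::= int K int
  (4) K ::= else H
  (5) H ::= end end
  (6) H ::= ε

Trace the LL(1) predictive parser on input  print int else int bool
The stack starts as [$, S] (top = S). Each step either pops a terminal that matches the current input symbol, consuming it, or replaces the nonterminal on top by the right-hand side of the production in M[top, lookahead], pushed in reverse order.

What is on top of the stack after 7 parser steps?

int

     Stack              Input                      Action
  1  $ S                print int else int bool $  expand S ::= print K bool
  2  $ bool K print     print int else int bool $  match print
  3  $ bool K           int else int bool $        expand K ::= int K int
  4  $ bool int K int   int else int bool $        match int
  5  $ bool int K       else int bool $            expand K ::= else H
  6  $ bool int H else  else int bool $            match else
  7  $ bool int H       int bool $                 expand H ::= ε
Stack after step 7: $ bool int (top = int).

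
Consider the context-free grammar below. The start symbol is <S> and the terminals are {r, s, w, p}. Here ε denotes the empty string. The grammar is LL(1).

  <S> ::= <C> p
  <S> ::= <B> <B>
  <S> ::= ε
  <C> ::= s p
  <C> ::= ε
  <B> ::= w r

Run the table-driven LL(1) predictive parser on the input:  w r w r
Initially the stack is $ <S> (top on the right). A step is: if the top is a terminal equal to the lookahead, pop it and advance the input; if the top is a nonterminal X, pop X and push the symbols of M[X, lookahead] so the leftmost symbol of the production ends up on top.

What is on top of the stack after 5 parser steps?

step 1: stack=$ <S>  input=w r w r $  — expand <S> ::= <B> <B>
step 2: stack=$ <B> <B>  input=w r w r $  — expand <B> ::= w r
step 3: stack=$ <B> r w  input=w r w r $  — match w
step 4: stack=$ <B> r  input=r w r $  — match r
step 5: stack=$ <B>  input=w r $  — expand <B> ::= w r
Stack after step 5: $ r w (top = w).

w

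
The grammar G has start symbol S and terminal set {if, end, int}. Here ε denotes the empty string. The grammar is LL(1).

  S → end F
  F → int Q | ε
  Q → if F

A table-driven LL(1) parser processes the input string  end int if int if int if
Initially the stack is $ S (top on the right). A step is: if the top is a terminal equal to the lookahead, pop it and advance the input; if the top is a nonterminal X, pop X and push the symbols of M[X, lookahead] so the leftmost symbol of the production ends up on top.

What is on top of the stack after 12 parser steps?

Q

step 1: stack=$ S  input=end int if int if int if $  — expand S → end F
step 2: stack=$ F end  input=end int if int if int if $  — match end
step 3: stack=$ F  input=int if int if int if $  — expand F → int Q
step 4: stack=$ Q int  input=int if int if int if $  — match int
step 5: stack=$ Q  input=if int if int if $  — expand Q → if F
step 6: stack=$ F if  input=if int if int if $  — match if
step 7: stack=$ F  input=int if int if $  — expand F → int Q
step 8: stack=$ Q int  input=int if int if $  — match int
step 9: stack=$ Q  input=if int if $  — expand Q → if F
step 10: stack=$ F if  input=if int if $  — match if
step 11: stack=$ F  input=int if $  — expand F → int Q
step 12: stack=$ Q int  input=int if $  — match int
Stack after step 12: $ Q (top = Q).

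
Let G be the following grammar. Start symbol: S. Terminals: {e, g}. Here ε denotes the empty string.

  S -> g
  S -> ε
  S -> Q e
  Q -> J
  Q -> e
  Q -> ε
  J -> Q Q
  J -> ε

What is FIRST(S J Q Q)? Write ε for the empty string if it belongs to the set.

FIRST(S) = {ε, e, g}  (via Q e)
FIRST(Q) = {ε, e}  (via J)
FIRST(J) = {ε, e}  (via Q Q)
FIRST(S J Q Q): take FIRST of each symbol in turn, carrying on past any symbol whose FIRST contains ε; result {ε, e, g}.

{ε, e, g}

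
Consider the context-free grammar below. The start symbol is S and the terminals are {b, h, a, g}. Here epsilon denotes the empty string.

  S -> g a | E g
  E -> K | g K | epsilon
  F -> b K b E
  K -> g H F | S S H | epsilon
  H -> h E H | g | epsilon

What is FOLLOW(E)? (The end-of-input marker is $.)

FIRST(F) = {b}
FIRST(H) = {epsilon, g, h}
FIRST(S) = {g}  (via E g)
FIRST(K) = {epsilon, g}  (via S S H)
FIRST(E) = {epsilon, g}  (via K)
FOLLOW(S) includes $ since S is the start symbol.
FOLLOW(S): in K->S S H (occurrence 1), S is followed by S H with FIRST {g}; in K->S S H (occurrence 2), S is followed by H with FIRST {epsilon, g, h}; in K->S S H (occurrence 2), the suffix after S is nullable, so FOLLOW(S) ⊇ FOLLOW(K) = {b, g, h}. Thus FOLLOW(S) = {$, b, g, h}.
FOLLOW(E): in S->E g, E is followed by g with FIRST {g}; in F->b K b E, the suffix after E is empty, so FOLLOW(E) ⊇ FOLLOW(F) = {b, g, h}; in H->h E H, E is followed by H with FIRST {epsilon, g, h}; in H->h E H, the suffix after E is nullable, so FOLLOW(E) ⊇ FOLLOW(H) = {b, g, h}. Thus FOLLOW(E) = {b, g, h}.
FOLLOW(K): in E->K, the suffix after K is empty, so FOLLOW(K) ⊇ FOLLOW(E) = {b, g, h}; in E->g K, the suffix after K is empty, so FOLLOW(K) ⊇ FOLLOW(E) = {b, g, h}; in F->b K b E, K is followed by b E with FIRST {b}. Thus FOLLOW(K) = {b, g, h}.
FOLLOW(F): in K->g H F, the suffix after F is empty, so FOLLOW(F) ⊇ FOLLOW(K) = {b, g, h}. Thus FOLLOW(F) = {b, g, h}.
FOLLOW(H): in K->g H F, H is followed by F with FIRST {b}; in K->S S H, the suffix after H is empty, so FOLLOW(H) ⊇ FOLLOW(K) = {b, g, h}; in H->h E H, the suffix after H is empty (adds nothing new). Thus FOLLOW(H) = {b, g, h}.

{b, g, h}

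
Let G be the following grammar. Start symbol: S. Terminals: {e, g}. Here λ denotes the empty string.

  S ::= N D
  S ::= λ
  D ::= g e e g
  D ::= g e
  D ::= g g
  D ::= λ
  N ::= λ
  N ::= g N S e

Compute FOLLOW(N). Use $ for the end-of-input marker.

{$, e, g}

FIRST(D): from D::=g e e g we get {g}; from D::=g e we get {g}; from D::=g g we get {g}; from D::=λ we get {λ}. So FIRST(D) = {λ, g}.
FIRST(N): from N::=λ we get {λ}; from N::=g N S e we get {g}. So FIRST(N) = {λ, g}.
FIRST(S): from S::=N D we get {λ, g}; from S::=λ we get {λ}. So FIRST(S) = {λ, g}.
FOLLOW(S) includes $ since S is the start symbol.
FOLLOW(S): in N::=g N S e, S is followed by e with FIRST {e}. Thus FOLLOW(S) = {$, e}.
FOLLOW(D): in S::=N D, the suffix after D is empty, so FOLLOW(D) ⊇ FOLLOW(S) = {$, e}. Thus FOLLOW(D) = {$, e}.
FOLLOW(N): in S::=N D, N is followed by D with FIRST {λ, g}; in S::=N D, the suffix after N is nullable, so FOLLOW(N) ⊇ FOLLOW(S) = {$, e}; in N::=g N S e, N is followed by S e with FIRST {e, g}. Thus FOLLOW(N) = {$, e, g}.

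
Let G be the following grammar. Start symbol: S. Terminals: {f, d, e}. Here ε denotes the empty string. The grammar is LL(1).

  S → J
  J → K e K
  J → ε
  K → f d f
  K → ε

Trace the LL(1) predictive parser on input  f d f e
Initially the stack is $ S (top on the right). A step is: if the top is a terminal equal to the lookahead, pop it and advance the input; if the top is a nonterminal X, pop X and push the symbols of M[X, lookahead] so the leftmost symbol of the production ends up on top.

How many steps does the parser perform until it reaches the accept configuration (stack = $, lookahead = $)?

step 1: stack=$ S  input=f d f e $  — expand S → J
step 2: stack=$ J  input=f d f e $  — expand J → K e K
step 3: stack=$ K e K  input=f d f e $  — expand K → f d f
step 4: stack=$ K e f d f  input=f d f e $  — match f
step 5: stack=$ K e f d  input=d f e $  — match d
step 6: stack=$ K e f  input=f e $  — match f
step 7: stack=$ K e  input=e $  — match e
step 8: stack=$ K  input=$  — expand K → ε
Accept reached after 8 steps.

8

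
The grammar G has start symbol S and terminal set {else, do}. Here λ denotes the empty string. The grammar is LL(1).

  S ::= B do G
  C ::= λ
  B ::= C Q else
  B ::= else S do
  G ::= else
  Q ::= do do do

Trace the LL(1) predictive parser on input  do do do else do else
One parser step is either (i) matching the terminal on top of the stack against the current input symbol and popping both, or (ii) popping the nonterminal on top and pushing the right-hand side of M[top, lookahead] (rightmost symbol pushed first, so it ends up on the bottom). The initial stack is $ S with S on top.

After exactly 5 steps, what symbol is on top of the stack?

do

step 1: stack=$ S  input=do do do else do else $  — expand S ::= B do G
step 2: stack=$ G do B  input=do do do else do else $  — expand B ::= C Q else
step 3: stack=$ G do else Q C  input=do do do else do else $  — expand C ::= λ
step 4: stack=$ G do else Q  input=do do do else do else $  — expand Q ::= do do do
step 5: stack=$ G do else do do do  input=do do do else do else $  — match do
Stack after step 5: $ G do else do do (top = do).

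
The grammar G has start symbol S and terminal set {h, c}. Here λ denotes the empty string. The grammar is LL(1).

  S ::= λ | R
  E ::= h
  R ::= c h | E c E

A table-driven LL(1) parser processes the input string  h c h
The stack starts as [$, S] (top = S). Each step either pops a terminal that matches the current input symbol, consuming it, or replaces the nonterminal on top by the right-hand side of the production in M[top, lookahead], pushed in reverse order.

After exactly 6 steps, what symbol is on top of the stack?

     Stack    Input    Action
  1  $ S      h c h $  expand S ::= R
  2  $ R      h c h $  expand R ::= E c E
  3  $ E c E  h c h $  expand E ::= h
  4  $ E c h  h c h $  match h
  5  $ E c    c h $    match c
  6  $ E      h $      expand E ::= h
Stack after step 6: $ h (top = h).

h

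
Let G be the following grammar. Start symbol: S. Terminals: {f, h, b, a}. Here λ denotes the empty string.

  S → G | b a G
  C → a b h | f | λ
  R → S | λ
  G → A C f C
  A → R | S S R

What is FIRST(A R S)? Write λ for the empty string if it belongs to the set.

{a, b, f}

FIRST(C): from C→a b h we get {a}; from C→f we get {f}; from C→λ we get {λ}. So FIRST(C) = {λ, a, f}.
FIRST(S): from S→G we get {a, b, f}; from S→b a G we get {b}. So FIRST(S) = {a, b, f}.
FIRST(R): from R→S we get {a, b, f}; from R→λ we get {λ}. So FIRST(R) = {λ, a, b, f}.
FIRST(A): from A→R we get {λ, a, b, f}; from A→S S R we get {a, b, f}. So FIRST(A) = {λ, a, b, f}.
FIRST(G): from G→A C f C we get {a, b, f}. So FIRST(G) = {a, b, f}.
FIRST(A R S): take FIRST of each symbol in turn, carrying on past any symbol whose FIRST contains λ; result {a, b, f}.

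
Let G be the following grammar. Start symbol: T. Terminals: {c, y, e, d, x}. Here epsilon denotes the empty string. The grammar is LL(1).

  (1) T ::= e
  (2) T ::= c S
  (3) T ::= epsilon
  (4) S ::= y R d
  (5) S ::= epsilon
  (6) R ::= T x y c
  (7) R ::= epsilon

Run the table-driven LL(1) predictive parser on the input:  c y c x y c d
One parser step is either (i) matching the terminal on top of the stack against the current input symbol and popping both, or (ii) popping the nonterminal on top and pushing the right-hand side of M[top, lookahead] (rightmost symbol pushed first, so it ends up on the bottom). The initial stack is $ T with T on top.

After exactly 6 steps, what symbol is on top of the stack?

step 1: stack=$ T  input=c y c x y c d $  — expand T ::= c S
step 2: stack=$ S c  input=c y c x y c d $  — match c
step 3: stack=$ S  input=y c x y c d $  — expand S ::= y R d
step 4: stack=$ d R y  input=y c x y c d $  — match y
step 5: stack=$ d R  input=c x y c d $  — expand R ::= T x y c
step 6: stack=$ d c y x T  input=c x y c d $  — expand T ::= c S
Stack after step 6: $ d c y x S c (top = c).

c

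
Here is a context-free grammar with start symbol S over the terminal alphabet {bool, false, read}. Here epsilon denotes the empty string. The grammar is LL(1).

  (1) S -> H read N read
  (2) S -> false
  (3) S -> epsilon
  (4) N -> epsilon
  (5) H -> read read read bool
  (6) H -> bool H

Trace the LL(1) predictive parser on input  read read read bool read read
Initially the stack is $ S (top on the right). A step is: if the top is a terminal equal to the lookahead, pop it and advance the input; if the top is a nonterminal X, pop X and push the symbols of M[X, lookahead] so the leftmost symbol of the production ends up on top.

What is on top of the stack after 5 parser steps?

     Stack                              Input                            Action
  1  $ S                                read read read bool read read $  expand S -> H read N read
  2  $ read N read H                    read read read bool read read $  expand H -> read read read bool
  3  $ read N read bool read read read  read read read bool read read $  match read
  4  $ read N read bool read read       read read bool read read $       match read
  5  $ read N read bool read            read bool read read $            match read
Stack after step 5: $ read N read bool (top = bool).

bool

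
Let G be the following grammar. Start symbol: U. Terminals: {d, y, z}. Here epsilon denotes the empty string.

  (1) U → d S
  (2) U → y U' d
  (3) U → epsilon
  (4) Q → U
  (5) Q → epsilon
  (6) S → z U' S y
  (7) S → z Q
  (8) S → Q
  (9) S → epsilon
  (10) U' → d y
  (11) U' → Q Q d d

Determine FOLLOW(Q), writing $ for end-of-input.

{$, d, y}

FIRST(U) = {epsilon, d, y}
FIRST(Q) = {epsilon, d, y}  (via U)
FIRST(S) = {epsilon, d, y, z}  (via Q)
FIRST(U') = {d, y}  (via Q Q d d)
FOLLOW(U) includes $ since U is the start symbol.
FOLLOW(U'): in U→y U' d, U' is followed by d with FIRST {d}; in S→z U' S y, U' is followed by S y with FIRST {d, y, z}. Thus FOLLOW(U') = {d, y, z}.
FOLLOW(U): in Q→U, the suffix after U is empty, so FOLLOW(U) ⊇ FOLLOW(Q) = {$, d, y}. Thus FOLLOW(U) = {$, d, y}.
FOLLOW(S): in U→d S, the suffix after S is empty, so FOLLOW(S) ⊇ FOLLOW(U) = {$, d, y}; in S→z U' S y, S is followed by y with FIRST {y}. Thus FOLLOW(S) = {$, d, y}.
FOLLOW(Q): in S→z Q, the suffix after Q is empty, so FOLLOW(Q) ⊇ FOLLOW(S) = {$, d, y}; in S→Q, the suffix after Q is empty, so FOLLOW(Q) ⊇ FOLLOW(S) = {$, d, y}; in U'→Q Q d d (occurrence 1), Q is followed by Q d d with FIRST {d, y}; in U'→Q Q d d (occurrence 2), Q is followed by d d with FIRST {d}. Thus FOLLOW(Q) = {$, d, y}.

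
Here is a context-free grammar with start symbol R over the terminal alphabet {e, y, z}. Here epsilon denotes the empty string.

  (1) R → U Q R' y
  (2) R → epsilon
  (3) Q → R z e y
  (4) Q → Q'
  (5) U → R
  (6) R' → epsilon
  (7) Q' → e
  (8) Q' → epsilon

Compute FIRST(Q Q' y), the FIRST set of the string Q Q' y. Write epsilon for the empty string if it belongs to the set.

{e, y, z}

FIRST(R') = {epsilon}
FIRST(Q') = {epsilon, e}
FIRST(R) = {epsilon, e, y, z}  (via U Q R' y)
FIRST(Q) = {epsilon, e, y, z}  (via R z e y, Q')
FIRST(U) = {epsilon, e, y, z}  (via R)
FIRST(Q Q' y): take FIRST of each symbol in turn, carrying on past any symbol whose FIRST contains epsilon; result {e, y, z}.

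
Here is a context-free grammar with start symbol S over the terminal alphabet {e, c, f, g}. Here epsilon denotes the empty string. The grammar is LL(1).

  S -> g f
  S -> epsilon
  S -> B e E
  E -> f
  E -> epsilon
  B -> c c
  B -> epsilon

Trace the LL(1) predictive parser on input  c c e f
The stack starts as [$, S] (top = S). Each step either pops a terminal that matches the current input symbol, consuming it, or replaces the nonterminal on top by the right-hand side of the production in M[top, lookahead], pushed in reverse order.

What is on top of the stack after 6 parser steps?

step 1: stack=$ S  input=c c e f $  — expand S -> B e E
step 2: stack=$ E e B  input=c c e f $  — expand B -> c c
step 3: stack=$ E e c c  input=c c e f $  — match c
step 4: stack=$ E e c  input=c e f $  — match c
step 5: stack=$ E e  input=e f $  — match e
step 6: stack=$ E  input=f $  — expand E -> f
Stack after step 6: $ f (top = f).

f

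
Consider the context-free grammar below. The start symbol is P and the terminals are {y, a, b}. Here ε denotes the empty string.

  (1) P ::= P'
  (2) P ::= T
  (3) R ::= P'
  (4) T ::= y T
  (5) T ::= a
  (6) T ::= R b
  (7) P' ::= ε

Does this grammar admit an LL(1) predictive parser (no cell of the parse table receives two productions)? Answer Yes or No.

FIRST(P) = {ε, a, b, y}
FIRST(R) = {ε}
FIRST(T) = {a, b, y}
FIRST(P') = {ε}
FOLLOW(P) = {$}
FOLLOW(R) = {b}
FOLLOW(T) = {$}
FOLLOW(P') = {$, b}
Each cell of M receives at most one production.

Yes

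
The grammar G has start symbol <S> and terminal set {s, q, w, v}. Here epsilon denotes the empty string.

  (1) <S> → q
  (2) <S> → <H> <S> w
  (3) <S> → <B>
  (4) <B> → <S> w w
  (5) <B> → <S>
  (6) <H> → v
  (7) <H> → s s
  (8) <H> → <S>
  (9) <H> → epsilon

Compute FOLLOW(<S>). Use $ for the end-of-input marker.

FIRST(<S>) = {q, s, v}  (via <H> <S> w, <B>)
FIRST(<B>) = {q, s, v}  (via <S> w w, <S>)
FIRST(<H>) = {epsilon, q, s, v}  (via <S>)
FOLLOW(<S>) includes $ since <S> is the start symbol.
FOLLOW(<H>): in <S>→<H> <S> w, <H> is followed by <S> w with FIRST {q, s, v}. Thus FOLLOW(<H>) = {q, s, v}.
FOLLOW(<S>): in <S>→<H> <S> w, <S> is followed by w with FIRST {w}; in <B>→<S> w w, <S> is followed by w w with FIRST {w}; in <B>→<S>, the suffix after <S> is empty, so FOLLOW(<S>) ⊇ FOLLOW(<B>) = {$, q, s, v, w}; in <H>→<S>, the suffix after <S> is empty, so FOLLOW(<S>) ⊇ FOLLOW(<H>) = {q, s, v}. Thus FOLLOW(<S>) = {$, q, s, v, w}.
FOLLOW(<B>): in <S>→<B>, the suffix after <B> is empty, so FOLLOW(<B>) ⊇ FOLLOW(<S>) = {$, q, s, v, w}. Thus FOLLOW(<B>) = {$, q, s, v, w}.

{$, q, s, v, w}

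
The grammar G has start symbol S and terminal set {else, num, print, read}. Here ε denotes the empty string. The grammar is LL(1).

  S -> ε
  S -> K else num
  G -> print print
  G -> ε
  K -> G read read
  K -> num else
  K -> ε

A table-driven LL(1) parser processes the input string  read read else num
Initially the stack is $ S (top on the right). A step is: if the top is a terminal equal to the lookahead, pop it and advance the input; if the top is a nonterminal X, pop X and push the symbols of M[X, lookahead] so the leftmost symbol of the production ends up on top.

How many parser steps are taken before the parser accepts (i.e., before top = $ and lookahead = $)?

     Stack                   Input                 Action
  1  $ S                     read read else num $  expand S -> K else num
  2  $ num else K            read read else num $  expand K -> G read read
  3  $ num else read read G  read read else num $  expand G -> ε
  4  $ num else read read    read read else num $  match read
  5  $ num else read         read else num $       match read
  6  $ num else              else num $            match else
  7  $ num                   num $                 match num
Accept reached after 7 steps.

7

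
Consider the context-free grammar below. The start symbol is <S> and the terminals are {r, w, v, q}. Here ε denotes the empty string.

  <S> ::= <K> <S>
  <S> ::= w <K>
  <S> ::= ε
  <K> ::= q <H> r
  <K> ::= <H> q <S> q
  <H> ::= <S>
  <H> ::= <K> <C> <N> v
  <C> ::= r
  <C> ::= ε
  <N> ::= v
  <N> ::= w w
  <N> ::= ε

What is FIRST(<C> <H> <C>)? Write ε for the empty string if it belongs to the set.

FIRST(<C>): from <C>::=r we get {r}; from <C>::=ε we get {ε}. So FIRST(<C>) = {ε, r}.
FIRST(<N>): from <N>::=v we get {v}; from <N>::=w w we get {w}; from <N>::=ε we get {ε}. So FIRST(<N>) = {ε, v, w}.
FIRST(<S>): from <S>::=<K> <S> we get {q, w}; from <S>::=w <K> we get {w}; from <S>::=ε we get {ε}. So FIRST(<S>) = {ε, q, w}.
FIRST(<K>): from <K>::=q <H> r we get {q}; from <K>::=<H> q <S> q we get {q, w}. So FIRST(<K>) = {q, w}.
FIRST(<H>): from <H>::=<S> we get {ε, q, w}; from <H>::=<K> <C> <N> v we get {q, w}. So FIRST(<H>) = {ε, q, w}.
FIRST(<C> <H> <C>): take FIRST of each symbol in turn, carrying on past any symbol whose FIRST contains ε; result {ε, q, r, w}.

{ε, q, r, w}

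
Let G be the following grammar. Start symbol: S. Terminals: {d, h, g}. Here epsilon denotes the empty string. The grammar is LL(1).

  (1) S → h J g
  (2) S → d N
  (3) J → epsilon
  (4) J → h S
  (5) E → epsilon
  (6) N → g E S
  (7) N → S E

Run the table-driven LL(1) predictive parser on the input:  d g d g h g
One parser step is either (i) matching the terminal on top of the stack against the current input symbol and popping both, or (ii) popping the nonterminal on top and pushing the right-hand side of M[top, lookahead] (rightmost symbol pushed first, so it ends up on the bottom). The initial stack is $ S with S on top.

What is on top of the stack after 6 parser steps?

d

     Stack    Input          Action
  1  $ S      d g d g h g $  expand S → d N
  2  $ N d    d g d g h g $  match d
  3  $ N      g d g h g $    expand N → g E S
  4  $ S E g  g d g h g $    match g
  5  $ S E    d g h g $      expand E → epsilon
  6  $ S      d g h g $      expand S → d N
Stack after step 6: $ N d (top = d).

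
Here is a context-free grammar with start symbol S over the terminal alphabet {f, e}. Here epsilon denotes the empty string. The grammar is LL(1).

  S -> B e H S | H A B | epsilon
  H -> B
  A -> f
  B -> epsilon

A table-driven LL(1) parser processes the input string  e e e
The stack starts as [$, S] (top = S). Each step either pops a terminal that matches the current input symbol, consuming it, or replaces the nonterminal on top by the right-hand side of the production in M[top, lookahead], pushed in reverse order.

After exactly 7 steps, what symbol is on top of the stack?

e

step 1: stack=$ S  input=e e e $  — expand S -> B e H S
step 2: stack=$ S H e B  input=e e e $  — expand B -> epsilon
step 3: stack=$ S H e  input=e e e $  — match e
step 4: stack=$ S H  input=e e $  — expand H -> B
step 5: stack=$ S B  input=e e $  — expand B -> epsilon
step 6: stack=$ S  input=e e $  — expand S -> B e H S
step 7: stack=$ S H e B  input=e e $  — expand B -> epsilon
Stack after step 7: $ S H e (top = e).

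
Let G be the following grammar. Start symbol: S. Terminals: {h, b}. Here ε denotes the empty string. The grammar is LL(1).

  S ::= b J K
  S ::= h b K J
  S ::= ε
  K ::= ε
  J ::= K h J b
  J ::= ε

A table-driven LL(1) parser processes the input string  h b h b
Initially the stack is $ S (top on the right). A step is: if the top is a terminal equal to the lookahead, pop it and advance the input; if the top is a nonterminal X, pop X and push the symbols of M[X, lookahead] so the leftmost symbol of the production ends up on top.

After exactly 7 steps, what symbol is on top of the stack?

J

     Stack      Input      Action
  1  $ S        h b h b $  expand S ::= h b K J
  2  $ J K b h  h b h b $  match h
  3  $ J K b    b h b $    match b
  4  $ J K      h b $      expand K ::= ε
  5  $ J        h b $      expand J ::= K h J b
  6  $ b J h K  h b $      expand K ::= ε
  7  $ b J h    h b $      match h
Stack after step 7: $ b J (top = J).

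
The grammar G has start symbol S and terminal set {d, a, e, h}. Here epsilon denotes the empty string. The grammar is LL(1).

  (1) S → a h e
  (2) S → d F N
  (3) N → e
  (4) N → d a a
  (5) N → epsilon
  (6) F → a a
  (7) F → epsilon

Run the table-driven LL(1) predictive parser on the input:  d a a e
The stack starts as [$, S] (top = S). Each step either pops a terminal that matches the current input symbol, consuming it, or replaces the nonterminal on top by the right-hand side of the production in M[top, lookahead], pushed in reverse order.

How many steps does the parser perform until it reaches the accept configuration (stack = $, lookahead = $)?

7

     Stack    Input      Action
  1  $ S      d a a e $  expand S → d F N
  2  $ N F d  d a a e $  match d
  3  $ N F    a a e $    expand F → a a
  4  $ N a a  a a e $    match a
  5  $ N a    a e $      match a
  6  $ N      e $        expand N → e
  7  $ e      e $        match e
Accept reached after 7 steps.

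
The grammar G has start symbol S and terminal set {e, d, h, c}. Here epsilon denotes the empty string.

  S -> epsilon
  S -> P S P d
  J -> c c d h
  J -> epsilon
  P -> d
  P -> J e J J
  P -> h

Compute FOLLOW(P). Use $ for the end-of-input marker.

{c, d, e, h}

FIRST(J): from J->c c d h we get {c}; from J->epsilon we get {epsilon}. So FIRST(J) = {epsilon, c}.
FIRST(P): from P->d we get {d}; from P->J e J J we get {c, e}; from P->h we get {h}. So FIRST(P) = {c, d, e, h}.
FIRST(S): from S->epsilon we get {epsilon}; from S->P S P d we get {c, d, e, h}. So FIRST(S) = {epsilon, c, d, e, h}.
FOLLOW(S) includes $ since S is the start symbol.
FOLLOW(S): in S->P S P d, S is followed by P d with FIRST {c, d, e, h}. Thus FOLLOW(S) = {$, c, d, e, h}.
FOLLOW(P): in S->P S P d (occurrence 1), P is followed by S P d with FIRST {c, d, e, h}; in S->P S P d (occurrence 2), P is followed by d with FIRST {d}. Thus FOLLOW(P) = {c, d, e, h}.
FOLLOW(J): in P->J e J J (occurrence 1), J is followed by e J J with FIRST {e}; in P->J e J J (occurrence 2), J is followed by J with FIRST {epsilon, c}; in P->J e J J (occurrence 2), the suffix after J is nullable, so FOLLOW(J) ⊇ FOLLOW(P) = {c, d, e, h}; in P->J e J J (occurrence 3), the suffix after J is empty, so FOLLOW(J) ⊇ FOLLOW(P) = {c, d, e, h}. Thus FOLLOW(J) = {c, d, e, h}.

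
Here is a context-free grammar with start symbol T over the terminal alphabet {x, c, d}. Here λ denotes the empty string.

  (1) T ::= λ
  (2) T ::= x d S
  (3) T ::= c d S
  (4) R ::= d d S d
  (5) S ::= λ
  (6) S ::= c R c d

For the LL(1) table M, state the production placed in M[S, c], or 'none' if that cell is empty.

FIRST(T) = {λ, c, x}
FIRST(R) = {d}
FIRST(S) = {λ, c}
FOLLOW(T) includes $ since T is the start symbol.
FOLLOW(T): T appears on no right-hand side. Thus FOLLOW(T) = {$}.
FOLLOW(S): in T::=x d S, the suffix after S is empty, so FOLLOW(S) ⊇ FOLLOW(T) = {$}; in T::=c d S, the suffix after S is empty, so FOLLOW(S) ⊇ FOLLOW(T) = {$}; in R::=d d S d, S is followed by d with FIRST {d}. Thus FOLLOW(S) = {$, d}.
For S ::= λ: FIRST(λ) = {λ}, so it goes in M[S, t] for t ∈ {}; since λ ∈ FIRST, also for every t ∈ FOLLOW(S) = {$, d}.
For S ::= c R c d: FIRST(c R c d) = {c}, so it goes in M[S, t] for t ∈ {c}.

S ::= c R c d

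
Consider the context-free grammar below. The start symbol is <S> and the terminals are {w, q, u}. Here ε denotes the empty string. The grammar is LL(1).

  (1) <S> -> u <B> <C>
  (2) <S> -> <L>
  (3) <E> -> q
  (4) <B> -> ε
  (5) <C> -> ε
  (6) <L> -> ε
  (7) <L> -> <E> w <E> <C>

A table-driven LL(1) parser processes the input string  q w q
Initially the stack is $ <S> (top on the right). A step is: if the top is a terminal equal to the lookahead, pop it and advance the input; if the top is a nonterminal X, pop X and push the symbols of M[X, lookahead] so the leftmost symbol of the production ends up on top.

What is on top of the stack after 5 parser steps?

<E>

step 1: stack=$ <S>  input=q w q $  — expand <S> -> <L>
step 2: stack=$ <L>  input=q w q $  — expand <L> -> <E> w <E> <C>
step 3: stack=$ <C> <E> w <E>  input=q w q $  — expand <E> -> q
step 4: stack=$ <C> <E> w q  input=q w q $  — match q
step 5: stack=$ <C> <E> w  input=w q $  — match w
Stack after step 5: $ <C> <E> (top = <E>).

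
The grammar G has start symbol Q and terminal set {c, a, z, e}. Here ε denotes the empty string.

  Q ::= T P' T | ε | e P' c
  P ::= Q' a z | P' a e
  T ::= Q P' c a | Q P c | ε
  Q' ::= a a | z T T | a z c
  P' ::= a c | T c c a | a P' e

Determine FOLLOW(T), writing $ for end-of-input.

{$, a, c, e, z}

FIRST(Q') = {a, z}
FIRST(Q) = {ε, a, c, e, z}  (via T P' T)
FIRST(P) = {a, c, e, z}  (via Q' a z, P' a e)
FIRST(T) = {ε, a, c, e, z}  (via Q P' c a, Q P c)
FIRST(P') = {a, c, e, z}  (via T c c a)
FOLLOW(Q) includes $ since Q is the start symbol.
FOLLOW(Q): in T::=Q P' c a, Q is followed by P' c a with FIRST {a, c, e, z}; in T::=Q P c, Q is followed by P c with FIRST {a, c, e, z}. Thus FOLLOW(Q) = {$, a, c, e, z}.
FOLLOW(P): in T::=Q P c, P is followed by c with FIRST {c}. Thus FOLLOW(P) = {c}.
FOLLOW(Q'): in P::=Q' a z, Q' is followed by a z with FIRST {a}. Thus FOLLOW(Q') = {a}.
FOLLOW(T): in Q::=T P' T (occurrence 1), T is followed by P' T with FIRST {a, c, e, z}; in Q::=T P' T (occurrence 2), the suffix after T is empty, so FOLLOW(T) ⊇ FOLLOW(Q) = {$, a, c, e, z}; in Q'::=z T T (occurrence 1), T is followed by T with FIRST {ε, a, c, e, z}; in Q'::=z T T (occurrence 1), the suffix after T is nullable, so FOLLOW(T) ⊇ FOLLOW(Q') = {a}; in Q'::=z T T (occurrence 2), the suffix after T is empty, so FOLLOW(T) ⊇ FOLLOW(Q') = {a}; in P'::=T c c a, T is followed by c c a with FIRST {c}. Thus FOLLOW(T) = {$, a, c, e, z}.
FOLLOW(P'): in Q::=T P' T, P' is followed by T with FIRST {ε, a, c, e, z}; in Q::=T P' T, the suffix after P' is nullable, so FOLLOW(P') ⊇ FOLLOW(Q) = {$, a, c, e, z}; in Q::=e P' c, P' is followed by c with FIRST {c}; in P::=P' a e, P' is followed by a e with FIRST {a}; in T::=Q P' c a, P' is followed by c a with FIRST {c}; in P'::=a P' e, P' is followed by e with FIRST {e}. Thus FOLLOW(P') = {$, a, c, e, z}.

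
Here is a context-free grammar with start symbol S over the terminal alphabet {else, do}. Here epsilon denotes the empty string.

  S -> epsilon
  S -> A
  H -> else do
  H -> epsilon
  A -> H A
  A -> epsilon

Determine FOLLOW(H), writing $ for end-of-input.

{$, else}

FIRST(H) = {epsilon, else}
FIRST(A) = {epsilon, else}  (via H A)
FIRST(S) = {epsilon, else}  (via A)
FOLLOW(S) includes $ since S is the start symbol.
FOLLOW(S): S appears on no right-hand side. Thus FOLLOW(S) = {$}.
FOLLOW(A): in S->A, the suffix after A is empty, so FOLLOW(A) ⊇ FOLLOW(S) = {$}; in A->H A, the suffix after A is empty (adds nothing new). Thus FOLLOW(A) = {$}.
FOLLOW(H): in A->H A, H is followed by A with FIRST {epsilon, else}; in A->H A, the suffix after H is nullable, so FOLLOW(H) ⊇ FOLLOW(A) = {$}. Thus FOLLOW(H) = {$, else}.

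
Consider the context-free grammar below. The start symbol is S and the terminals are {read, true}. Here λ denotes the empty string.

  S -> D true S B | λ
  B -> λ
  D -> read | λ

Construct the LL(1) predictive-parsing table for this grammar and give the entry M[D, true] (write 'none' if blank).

D -> λ

FIRST(B) = {λ}
FIRST(D) = {λ, read}
FIRST(S) = {λ, read, true}  (via D true S B)
FOLLOW(S) includes $ since S is the start symbol.
FOLLOW(D): in S->D true S B, D is followed by true S B with FIRST {true}. Thus FOLLOW(D) = {true}.
For D -> read: FIRST(read) = {read}, so it goes in M[D, t] for t ∈ {read}.
For D -> λ: FIRST(λ) = {λ}, so it goes in M[D, t] for t ∈ {}; since λ ∈ FIRST, also for every t ∈ FOLLOW(D) = {true}.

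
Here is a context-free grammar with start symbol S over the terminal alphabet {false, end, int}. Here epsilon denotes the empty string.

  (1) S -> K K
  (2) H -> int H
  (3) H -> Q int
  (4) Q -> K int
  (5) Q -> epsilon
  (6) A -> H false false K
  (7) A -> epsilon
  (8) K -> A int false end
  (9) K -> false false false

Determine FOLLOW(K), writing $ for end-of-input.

{$, false, int}

FIRST(S): from S->K K we get {false, int}. So FIRST(S) = {false, int}.
FIRST(H): from H->int H we get {int}; from H->Q int we get {false, int}. So FIRST(H) = {false, int}.
FIRST(A): from A->H false false K we get {false, int}; from A->epsilon we get {epsilon}. So FIRST(A) = {epsilon, false, int}.
FIRST(K): from K->A int false end we get {false, int}; from K->false false false we get {false}. So FIRST(K) = {false, int}.
FIRST(Q): from Q->K int we get {false, int}; from Q->epsilon we get {epsilon}. So FIRST(Q) = {epsilon, false, int}.
FOLLOW(S) includes $ since S is the start symbol.
FOLLOW(S): S appears on no right-hand side. Thus FOLLOW(S) = {$}.
FOLLOW(H): in H->int H, the suffix after H is empty (adds nothing new); in A->H false false K, H is followed by false false K with FIRST {false}. Thus FOLLOW(H) = {false}.
FOLLOW(Q): in H->Q int, Q is followed by int with FIRST {int}. Thus FOLLOW(Q) = {int}.
FOLLOW(A): in K->A int false end, A is followed by int false end with FIRST {int}. Thus FOLLOW(A) = {int}.
FOLLOW(K): in S->K K (occurrence 1), K is followed by K with FIRST {false, int}; in S->K K (occurrence 2), the suffix after K is empty, so FOLLOW(K) ⊇ FOLLOW(S) = {$}; in Q->K int, K is followed by int with FIRST {int}; in A->H false false K, the suffix after K is empty, so FOLLOW(K) ⊇ FOLLOW(A) = {int}. Thus FOLLOW(K) = {$, false, int}.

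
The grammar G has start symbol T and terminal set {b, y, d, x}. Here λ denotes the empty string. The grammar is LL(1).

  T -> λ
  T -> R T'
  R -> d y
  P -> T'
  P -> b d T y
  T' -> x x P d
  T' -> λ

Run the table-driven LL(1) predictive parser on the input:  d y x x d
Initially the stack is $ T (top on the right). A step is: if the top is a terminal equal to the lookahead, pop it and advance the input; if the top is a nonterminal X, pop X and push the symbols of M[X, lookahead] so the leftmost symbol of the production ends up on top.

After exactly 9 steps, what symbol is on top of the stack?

d

     Stack      Input        Action
  1  $ T        d y x x d $  expand T -> R T'
  2  $ T' R     d y x x d $  expand R -> d y
  3  $ T' y d   d y x x d $  match d
  4  $ T' y     y x x d $    match y
  5  $ T'       x x d $      expand T' -> x x P d
  6  $ d P x x  x x d $      match x
  7  $ d P x    x d $        match x
  8  $ d P      d $          expand P -> T'
  9  $ d T'     d $          expand T' -> λ
Stack after step 9: $ d (top = d).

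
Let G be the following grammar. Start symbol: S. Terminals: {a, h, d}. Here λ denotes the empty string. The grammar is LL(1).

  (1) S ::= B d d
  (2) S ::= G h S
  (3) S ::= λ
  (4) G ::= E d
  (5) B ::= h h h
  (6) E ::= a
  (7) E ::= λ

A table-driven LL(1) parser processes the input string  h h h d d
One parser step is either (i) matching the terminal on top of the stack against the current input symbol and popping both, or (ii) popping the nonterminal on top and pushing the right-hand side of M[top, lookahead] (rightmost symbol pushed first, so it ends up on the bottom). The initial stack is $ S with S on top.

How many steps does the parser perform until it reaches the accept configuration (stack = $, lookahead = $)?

     Stack        Input        Action
  1  $ S          h h h d d $  expand S ::= B d d
  2  $ d d B      h h h d d $  expand B ::= h h h
  3  $ d d h h h  h h h d d $  match h
  4  $ d d h h    h h d d $    match h
  5  $ d d h      h d d $      match h
  6  $ d d        d d $        match d
  7  $ d          d $          match d
Accept reached after 7 steps.

7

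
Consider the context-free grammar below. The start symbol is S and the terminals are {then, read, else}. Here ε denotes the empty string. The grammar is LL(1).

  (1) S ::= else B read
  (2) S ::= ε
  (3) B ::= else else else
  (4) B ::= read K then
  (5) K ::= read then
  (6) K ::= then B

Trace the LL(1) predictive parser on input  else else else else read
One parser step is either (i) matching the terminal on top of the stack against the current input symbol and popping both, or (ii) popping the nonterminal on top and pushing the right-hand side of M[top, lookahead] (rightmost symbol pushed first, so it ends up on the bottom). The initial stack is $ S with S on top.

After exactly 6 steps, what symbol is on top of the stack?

     Stack                  Input                       Action
  1  $ S                    else else else else read $  expand S ::= else B read
  2  $ read B else          else else else else read $  match else
  3  $ read B               else else else read $       expand B ::= else else else
  4  $ read else else else  else else else read $       match else
  5  $ read else else       else else read $            match else
  6  $ read else            else read $                 match else
Stack after step 6: $ read (top = read).

read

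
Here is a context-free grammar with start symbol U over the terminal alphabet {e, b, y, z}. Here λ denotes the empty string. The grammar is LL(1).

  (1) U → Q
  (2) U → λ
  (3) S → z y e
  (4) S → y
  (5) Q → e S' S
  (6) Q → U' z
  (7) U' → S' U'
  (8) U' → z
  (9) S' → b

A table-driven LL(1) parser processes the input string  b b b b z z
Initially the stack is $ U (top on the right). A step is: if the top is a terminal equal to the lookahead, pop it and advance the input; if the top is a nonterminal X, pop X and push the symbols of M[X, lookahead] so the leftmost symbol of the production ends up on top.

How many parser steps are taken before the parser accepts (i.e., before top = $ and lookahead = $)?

17

step 1: stack=$ U  input=b b b b z z $  — expand U → Q
step 2: stack=$ Q  input=b b b b z z $  — expand Q → U' z
step 3: stack=$ z U'  input=b b b b z z $  — expand U' → S' U'
step 4: stack=$ z U' S'  input=b b b b z z $  — expand S' → b
step 5: stack=$ z U' b  input=b b b b z z $  — match b
step 6: stack=$ z U'  input=b b b z z $  — expand U' → S' U'
step 7: stack=$ z U' S'  input=b b b z z $  — expand S' → b
step 8: stack=$ z U' b  input=b b b z z $  — match b
step 9: stack=$ z U'  input=b b z z $  — expand U' → S' U'
step 10: stack=$ z U' S'  input=b b z z $  — expand S' → b
step 11: stack=$ z U' b  input=b b z z $  — match b
step 12: stack=$ z U'  input=b z z $  — expand U' → S' U'
step 13: stack=$ z U' S'  input=b z z $  — expand S' → b
step 14: stack=$ z U' b  input=b z z $  — match b
step 15: stack=$ z U'  input=z z $  — expand U' → z
step 16: stack=$ z z  input=z z $  — match z
step 17: stack=$ z  input=z $  — match z
Accept reached after 17 steps.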